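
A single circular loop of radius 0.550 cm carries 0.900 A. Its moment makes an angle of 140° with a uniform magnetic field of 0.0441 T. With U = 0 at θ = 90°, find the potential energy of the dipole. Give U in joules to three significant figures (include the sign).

Magnetic moment m = IA = Iπa² = (0.900)·π·(0.00550)² = 8.553×10⁻⁵ A·m².
U = −m·B = −mB cosθ.
U = −(8.553×10⁻⁵)(0.0441)·cos140° = 2.889×10⁻⁶ J.

U ≈ 2.89×10⁻⁶ J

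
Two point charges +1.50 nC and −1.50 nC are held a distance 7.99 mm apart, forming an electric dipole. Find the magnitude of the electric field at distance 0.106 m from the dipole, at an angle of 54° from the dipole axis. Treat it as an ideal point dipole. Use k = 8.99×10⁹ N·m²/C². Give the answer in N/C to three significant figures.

E ≈ 129 N/C

Dipole moment p = qd = (1.50×10⁻⁹ C)(0.00799 m) = 1.199×10⁻¹¹ C·m.
At angle θ the dipole field magnitude is E = (kp/r³)·√(1 + 3cos²θ).
kp/r³ = (8.99×10⁹)(1.199×10⁻¹¹) / (0.106)³ = 90.50 N/C.
√(1 + 3cos²54°) = √(1 + 3·0.3455) = √2.0365 ≈ 1.4271.
E ≈ 90.50 × 1.427 = 129.2 N/C.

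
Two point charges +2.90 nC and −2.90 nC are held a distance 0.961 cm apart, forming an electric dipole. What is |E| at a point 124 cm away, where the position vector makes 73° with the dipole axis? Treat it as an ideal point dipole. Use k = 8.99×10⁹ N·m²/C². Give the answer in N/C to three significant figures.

E ≈ 0.147 N/C

Dipole moment p = qd = (2.90×10⁻⁹ C)(0.00961 m) = 2.787×10⁻¹¹ C·m.
At angle θ the dipole field magnitude is E = (kp/r³)·√(1 + 3cos²θ).
kp/r³ = (8.99×10⁹)(2.787×10⁻¹¹) / (1.24)³ = 0.1314 N/C.
√(1 + 3cos²73°) = √(1 + 3·0.0855) = √1.2564 ≈ 1.1209.
E ≈ 0.1314 × 1.121 = 0.1473 N/C.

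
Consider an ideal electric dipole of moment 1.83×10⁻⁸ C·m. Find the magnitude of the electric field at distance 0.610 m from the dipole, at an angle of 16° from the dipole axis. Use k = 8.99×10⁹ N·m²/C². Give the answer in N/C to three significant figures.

At angle θ the dipole field magnitude is E = (kp/r³)·√(1 + 3cos²θ).
kp/r³ = (8.99×10⁹)(1.83×10⁻⁸) / (0.610)³ = 724.8 N/C.
√(1 + 3cos²16°) = √(1 + 3·0.9240) = √3.7721 ≈ 1.9422.
E ≈ 724.8 × 1.942 = 1408 N/C.

E ≈ 1410 N/C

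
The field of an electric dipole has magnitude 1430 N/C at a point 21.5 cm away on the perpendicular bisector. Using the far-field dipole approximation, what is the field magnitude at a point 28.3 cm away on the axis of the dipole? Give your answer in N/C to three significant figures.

E ≈ 1250 N/C

Dipole fields scale as 1/r³ in the far field.
The axial field is twice the equatorial field at the same r, so the geometry factor is 2/1.
E₂ = E₁ · (2/1) · (r₁/r₂)³ = 1430 · 2 · (21.5/28.3)³.
(r₁/r₂)³ = (0.7597)³ = 0.4385.
E₂ ≈ 1254 N/C.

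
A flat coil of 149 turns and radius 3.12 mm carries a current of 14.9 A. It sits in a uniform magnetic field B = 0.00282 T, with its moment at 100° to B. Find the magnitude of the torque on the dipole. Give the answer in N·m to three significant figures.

τ ≈ 1.89×10⁻⁴ N·m

m = NIA = NIπa² = 149·(14.9)·π·(0.00312)² = 0.06789 A·m².
Torque on a magnetic dipole: τ = mB sinθ.
τ = (0.06789)(0.00282)·sin100° = 1.885×10⁻⁴ N·m.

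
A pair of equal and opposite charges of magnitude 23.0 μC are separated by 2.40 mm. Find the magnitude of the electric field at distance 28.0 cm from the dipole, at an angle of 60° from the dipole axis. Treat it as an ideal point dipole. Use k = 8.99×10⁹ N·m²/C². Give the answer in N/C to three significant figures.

E ≈ 2.99×10⁴ N/C

Dipole moment p = qd = (2.30×10⁻⁵ C)(0.00240 m) = 5.52×10⁻⁸ C·m.
At angle θ the dipole field magnitude is E = (kp/r³)·√(1 + 3cos²θ).
kp/r³ = (8.99×10⁹)(5.52×10⁻⁸) / (0.280)³ = 2.261×10⁴ N/C.
√(1 + 3cos²60°) = √(1 + 3·0.2500) = √1.7500 ≈ 1.3229.
E ≈ 2.261×10⁴ × 1.323 = 2.990×10⁴ N/C.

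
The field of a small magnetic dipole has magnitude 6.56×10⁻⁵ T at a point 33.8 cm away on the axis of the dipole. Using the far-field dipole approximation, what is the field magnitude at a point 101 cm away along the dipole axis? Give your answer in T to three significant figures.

B ≈ 2.46×10⁻⁶ T

Dipole fields scale as 1/r³ in the far field; the geometry is the same at both points.
B₂ = B₁ · (r₁/r₂)³ = 6.56×10⁻⁵ · (33.8/101)³.
(r₁/r₂)³ = (0.3347)³ = 0.03748.
B₂ ≈ 2.459×10⁻⁶ T.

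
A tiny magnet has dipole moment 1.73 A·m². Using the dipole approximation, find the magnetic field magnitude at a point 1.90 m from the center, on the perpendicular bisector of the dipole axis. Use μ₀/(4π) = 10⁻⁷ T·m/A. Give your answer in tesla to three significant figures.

In the equatorial plane B = (μ₀/4π)·m/r³ (half the axial value).
B = (10⁻⁷)·(1.73) / (1.90)³ = 2.522×10⁻⁸ T.

B ≈ 2.52×10⁻⁸ T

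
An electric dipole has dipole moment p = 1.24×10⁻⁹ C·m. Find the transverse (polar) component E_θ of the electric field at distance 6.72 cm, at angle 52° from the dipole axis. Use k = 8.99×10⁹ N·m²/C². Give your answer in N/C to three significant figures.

For a dipole, E_θ = (kp sinθ)/r³.
kp/r³ = (8.99×10⁹)(1.24×10⁻⁹)/(0.0672)³ = 3.673×10⁴ N/C.
E_θ = 3.673×10⁴·sin52° = 2.895×10⁴ N/C.

E_θ ≈ 2.89×10⁴ N/C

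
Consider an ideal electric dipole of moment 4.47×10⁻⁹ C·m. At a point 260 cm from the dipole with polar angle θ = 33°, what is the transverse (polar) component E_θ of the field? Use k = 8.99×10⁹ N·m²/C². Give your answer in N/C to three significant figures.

For a dipole, E_θ = (kp sinθ)/r³.
kp/r³ = (8.99×10⁹)(4.47×10⁻⁹)/(2.60)³ = 2.286 N/C.
E_θ = 2.286·sin33° = 1.245 N/C.

E_θ ≈ 1.25 N/C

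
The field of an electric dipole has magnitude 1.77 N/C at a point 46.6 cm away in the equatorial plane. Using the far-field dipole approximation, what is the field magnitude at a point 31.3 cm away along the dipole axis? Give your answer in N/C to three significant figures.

E ≈ 11.7 N/C

Dipole fields scale as 1/r³ in the far field.
The axial field is twice the equatorial field at the same r, so the geometry factor is 2/1.
E₂ = E₁ · (2/1) · (r₁/r₂)³ = 1.77 · 2 · (46.6/31.3)³.
(r₁/r₂)³ = (1.489)³ = 3.3.
E₂ ≈ 11.68 N/C.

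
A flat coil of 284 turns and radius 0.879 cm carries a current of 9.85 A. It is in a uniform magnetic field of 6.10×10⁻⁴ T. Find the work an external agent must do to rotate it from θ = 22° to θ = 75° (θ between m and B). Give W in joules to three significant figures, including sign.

m = NIA = NIπa² = 284·(9.85)·π·(0.00879)² = 0.679 A·m².
W_ext = ΔU = −mB cosθ₂ + mB cosθ₁ = mB(cosθ₁ − cosθ₂).
W = (0.679)(6.10×10⁻⁴)·(cos22° − cos75°) = (4.142×10⁻⁴)·(+0.6684) = 2.768×10⁻⁴ J.

W ≈ 2.77×10⁻⁴ J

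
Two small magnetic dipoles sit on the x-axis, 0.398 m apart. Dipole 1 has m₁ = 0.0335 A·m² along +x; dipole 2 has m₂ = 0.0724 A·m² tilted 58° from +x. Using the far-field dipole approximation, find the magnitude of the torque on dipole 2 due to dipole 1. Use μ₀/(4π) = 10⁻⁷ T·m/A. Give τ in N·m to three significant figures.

τ ≈ 6.53×10⁻⁹ N·m

Dipole B is on the axis of dipole A, so B₁ there is axial: B₁ = (μ₀/4π)·2m₁/r³ along +x.
B₁ = 2(10⁻⁷)(0.0335)/(0.398)³ = 1.063×10⁻⁷ T.
τ = m₂ B₁ sinθ.
τ = (0.0724)(1.063×10⁻⁷)·sin58° = 6.525×10⁻⁹ N·m.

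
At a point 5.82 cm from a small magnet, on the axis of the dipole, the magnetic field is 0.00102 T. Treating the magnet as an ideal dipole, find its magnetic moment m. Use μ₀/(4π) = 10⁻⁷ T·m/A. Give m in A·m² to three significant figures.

m ≈ 1.01 A·m²

On axis B = (μ₀/4π)·2m/r³, so m = Br³·4π/(μ₀·2).
m = (0.00102)·(0.0582)³ / (2·10⁻⁷) = 1.005 A·m².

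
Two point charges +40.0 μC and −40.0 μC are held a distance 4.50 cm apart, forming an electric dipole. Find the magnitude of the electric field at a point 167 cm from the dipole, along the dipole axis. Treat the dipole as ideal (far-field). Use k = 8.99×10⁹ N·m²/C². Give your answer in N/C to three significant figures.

Dipole moment p = qd = (4.00×10⁻⁵ C)(0.0450 m) = 1.80×10⁻⁶ C·m.
On the dipole axis E = 2kp/r³.
E = 2·(8.99×10⁹)(1.80×10⁻⁶) / (1.67)³ = 6949 N/C.

E ≈ 6950 N/C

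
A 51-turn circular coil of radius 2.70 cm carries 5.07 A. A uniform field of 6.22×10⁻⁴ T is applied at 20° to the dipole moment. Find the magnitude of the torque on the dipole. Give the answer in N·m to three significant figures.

m = NIA = NIπa² = 51·(5.07)·π·(0.0270)² = 0.5922 A·m².
Torque on a magnetic dipole: τ = mB sinθ.
τ = (0.5922)(6.22×10⁻⁴)·sin20° = 1.260×10⁻⁴ N·m.

τ ≈ 1.26×10⁻⁴ N·m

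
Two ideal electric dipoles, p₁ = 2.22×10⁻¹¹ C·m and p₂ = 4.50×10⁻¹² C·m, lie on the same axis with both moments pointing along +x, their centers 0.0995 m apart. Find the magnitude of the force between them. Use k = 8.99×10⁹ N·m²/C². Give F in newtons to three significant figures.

On-axis field of dipole 1 at distance r: E = 2kp₁/r³. Force on dipole 2 is F = p₂·dE/dr (gradient along axis).
dE/dr = −6kp₁/r⁴, so |F| = 6kp₁p₂/r⁴ (attractive for aligned moments).
F = 6(8.99×10⁹)(2.22×10⁻¹¹)(4.50×10⁻¹²)/(0.0995)⁴ = 5.498×10⁻⁸ N.

F ≈ 5.50×10⁻⁸ N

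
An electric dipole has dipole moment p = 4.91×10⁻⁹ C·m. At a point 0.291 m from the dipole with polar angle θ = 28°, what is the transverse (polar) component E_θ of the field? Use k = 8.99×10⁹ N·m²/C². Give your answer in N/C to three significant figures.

For a dipole, E_θ = (kp sinθ)/r³.
kp/r³ = (8.99×10⁹)(4.91×10⁻⁹)/(0.291)³ = 1791 N/C.
E_θ = 1791·sin28° = 841.0 N/C.

E_θ ≈ 841 N/C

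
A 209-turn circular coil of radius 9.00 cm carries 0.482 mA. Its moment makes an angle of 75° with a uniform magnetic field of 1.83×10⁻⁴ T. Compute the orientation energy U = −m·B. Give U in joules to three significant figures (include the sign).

U ≈ -1.21×10⁻⁷ J

m = NIA = NIπa² = 209·(4.82×10⁻⁴)·π·(0.0900)² = 0.002563 A·m².
U = −m·B = −mB cosθ.
U = −(0.002563)(1.83×10⁻⁴)·cos75° = -1.214×10⁻⁷ J.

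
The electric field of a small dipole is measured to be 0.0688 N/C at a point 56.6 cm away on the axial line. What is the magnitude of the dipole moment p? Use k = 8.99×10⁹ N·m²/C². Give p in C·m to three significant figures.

On axis E = 2kp/r³, so p = Er³/(2k).
p = (0.0688)·(0.566)³ / (2·8.99×10⁹) = 6.938×10⁻¹³ C·m.

p ≈ 6.94×10⁻¹³ C·m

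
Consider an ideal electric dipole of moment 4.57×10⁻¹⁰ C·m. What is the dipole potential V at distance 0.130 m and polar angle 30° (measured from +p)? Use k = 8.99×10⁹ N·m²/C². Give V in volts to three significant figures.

The dipole potential is V = kp cosθ / r².
V = (8.99×10⁹)(4.57×10⁻¹⁰)·cos30° / (0.130)² = 210.5 V.

V ≈ 211 V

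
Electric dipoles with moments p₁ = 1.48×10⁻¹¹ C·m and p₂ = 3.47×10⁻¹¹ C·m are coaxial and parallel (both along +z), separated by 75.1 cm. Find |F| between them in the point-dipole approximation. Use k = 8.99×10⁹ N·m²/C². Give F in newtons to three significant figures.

On-axis field of dipole 1 at distance r: E = 2kp₁/r³. Force on dipole 2 is F = p₂·dE/dr (gradient along axis).
dE/dr = −6kp₁/r⁴, so |F| = 6kp₁p₂/r⁴ (attractive for aligned moments).
F = 6(8.99×10⁹)(1.48×10⁻¹¹)(3.47×10⁻¹¹)/(0.751)⁴ = 8.708×10⁻¹¹ N.

F ≈ 8.71×10⁻¹¹ N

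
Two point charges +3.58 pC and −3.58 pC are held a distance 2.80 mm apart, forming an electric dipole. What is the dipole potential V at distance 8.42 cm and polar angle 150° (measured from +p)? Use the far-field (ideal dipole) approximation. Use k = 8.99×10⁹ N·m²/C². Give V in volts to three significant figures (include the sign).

Dipole moment p = qd = (3.58×10⁻¹² C)(0.00280 m) = 1.002×10⁻¹⁴ C·m.
The dipole potential is V = kp cosθ / r².
V = (8.99×10⁹)(1.002×10⁻¹⁴)·cos150° / (0.0842)² = -0.01100 V.

V ≈ -0.0110 V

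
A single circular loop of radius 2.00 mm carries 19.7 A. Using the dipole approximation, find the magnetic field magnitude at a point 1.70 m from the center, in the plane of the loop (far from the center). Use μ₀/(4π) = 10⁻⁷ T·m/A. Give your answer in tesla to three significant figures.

Magnetic moment m = IA = Iπa² = (19.7)·π·(0.00200)² = 2.476×10⁻⁴ A·m².
In the equatorial plane B = (μ₀/4π)·m/r³ (half the axial value).
B = (10⁻⁷)·(2.476×10⁻⁴) / (1.70)³ = 5.040×10⁻¹² T.

B ≈ 5.04×10⁻¹² T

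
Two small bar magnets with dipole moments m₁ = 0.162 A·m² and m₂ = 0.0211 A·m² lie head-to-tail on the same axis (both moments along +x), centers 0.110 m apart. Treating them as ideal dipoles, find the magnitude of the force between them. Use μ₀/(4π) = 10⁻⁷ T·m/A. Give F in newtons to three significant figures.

F ≈ 1.40×10⁻⁵ N

On-axis B of dipole 1: B = (μ₀/4π)·2m₁/r³. Force on dipole 2: F = m₂·dB/dr.
dB/dr = −(μ₀/4π)·6m₁/r⁴, so |F| = (μ₀/4π)·6m₁m₂/r⁴.
F = 6(10⁻⁷)(0.162)(0.0211)/(0.110)⁴ = 1.401×10⁻⁵ N.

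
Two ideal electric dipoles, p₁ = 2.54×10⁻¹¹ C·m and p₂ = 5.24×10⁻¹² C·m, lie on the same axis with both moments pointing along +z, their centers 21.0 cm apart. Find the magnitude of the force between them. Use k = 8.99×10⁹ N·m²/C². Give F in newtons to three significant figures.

F ≈ 3.69×10⁻⁹ N

On-axis field of dipole 1 at distance r: E = 2kp₁/r³. Force on dipole 2 is F = p₂·dE/dr (gradient along axis).
dE/dr = −6kp₁/r⁴, so |F| = 6kp₁p₂/r⁴ (attractive for aligned moments).
F = 6(8.99×10⁹)(2.54×10⁻¹¹)(5.24×10⁻¹²)/(0.210)⁴ = 3.691×10⁻⁹ N.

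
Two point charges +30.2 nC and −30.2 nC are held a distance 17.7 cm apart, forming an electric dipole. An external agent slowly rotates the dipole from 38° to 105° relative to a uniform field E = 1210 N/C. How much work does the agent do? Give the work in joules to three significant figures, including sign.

W ≈ 6.77×10⁻⁶ J

Dipole moment p = qd = (3.02×10⁻⁸ C)(0.177 m) = 5.345×10⁻⁹ C·m.
W_ext = ΔU = U(θ₂) − U(θ₁) = −pE cosθ₂ − (−pE cosθ₁) = pE(cosθ₁ − cosθ₂).
W = (5.345×10⁻⁹)(1210)·(cos38° − cos105°) = (6.467×10⁻⁶)·(+1.0468) = 6.770×10⁻⁶ J.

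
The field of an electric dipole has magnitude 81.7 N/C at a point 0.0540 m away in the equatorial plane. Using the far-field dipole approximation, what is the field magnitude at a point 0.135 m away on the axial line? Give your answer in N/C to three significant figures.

E ≈ 10.5 N/C

Dipole fields scale as 1/r³ in the far field.
The axial field is twice the equatorial field at the same r, so the geometry factor is 2/1.
E₂ = E₁ · (2/1) · (r₁/r₂)³ = 81.7 · 2 · (0.0540/0.135)³.
(r₁/r₂)³ = (0.4)³ = 0.064.
E₂ ≈ 10.46 N/C.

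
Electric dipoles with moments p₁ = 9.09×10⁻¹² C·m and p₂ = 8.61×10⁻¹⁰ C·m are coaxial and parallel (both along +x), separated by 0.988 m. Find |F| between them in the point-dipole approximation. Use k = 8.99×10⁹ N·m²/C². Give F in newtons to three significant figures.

On-axis field of dipole 1 at distance r: E = 2kp₁/r³. Force on dipole 2 is F = p₂·dE/dr (gradient along axis).
dE/dr = −6kp₁/r⁴, so |F| = 6kp₁p₂/r⁴ (attractive for aligned moments).
F = 6(8.99×10⁹)(9.09×10⁻¹²)(8.61×10⁻¹⁰)/(0.988)⁴ = 4.430×10⁻¹⁰ N.

F ≈ 4.43×10⁻¹⁰ N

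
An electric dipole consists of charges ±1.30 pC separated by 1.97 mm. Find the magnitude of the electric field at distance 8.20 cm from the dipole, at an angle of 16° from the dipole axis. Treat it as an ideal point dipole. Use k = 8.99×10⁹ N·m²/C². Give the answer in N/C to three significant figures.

E ≈ 0.0811 N/C

Dipole moment p = qd = (1.30×10⁻¹² C)(0.00197 m) = 2.561×10⁻¹⁵ C·m.
At angle θ the dipole field magnitude is E = (kp/r³)·√(1 + 3cos²θ).
kp/r³ = (8.99×10⁹)(2.561×10⁻¹⁵) / (0.0820)³ = 0.04176 N/C.
√(1 + 3cos²16°) = √(1 + 3·0.9240) = √3.7721 ≈ 1.9422.
E ≈ 0.04176 × 1.942 = 0.08110 N/C.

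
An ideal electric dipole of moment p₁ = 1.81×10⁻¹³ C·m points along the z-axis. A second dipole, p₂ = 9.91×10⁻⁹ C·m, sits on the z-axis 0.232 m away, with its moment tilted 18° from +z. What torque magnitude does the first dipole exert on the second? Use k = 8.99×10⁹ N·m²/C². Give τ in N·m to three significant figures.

τ ≈ 7.98×10⁻¹⁰ N·m

The second dipole sits on the axis of the first, so the field there is axial: E₁ = 2kp₁/r³ along +z.
E₁ = 2(8.99×10⁹)(1.81×10⁻¹³)/(0.232)³ = 0.2606 N/C.
Torque on the second dipole: τ = p₂ E₁ sinθ.
τ = (9.91×10⁻⁹)(0.2606)·sin18° = 7.981×10⁻¹⁰ N·m.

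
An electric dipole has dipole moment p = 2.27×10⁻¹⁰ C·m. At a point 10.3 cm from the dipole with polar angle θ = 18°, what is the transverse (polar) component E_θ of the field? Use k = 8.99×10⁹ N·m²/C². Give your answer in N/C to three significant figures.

For a dipole, E_θ = (kp sinθ)/r³.
kp/r³ = (8.99×10⁹)(2.27×10⁻¹⁰)/(0.103)³ = 1868 N/C.
E_θ = 1868·sin18° = 577.1 N/C.

E_θ ≈ 577 N/C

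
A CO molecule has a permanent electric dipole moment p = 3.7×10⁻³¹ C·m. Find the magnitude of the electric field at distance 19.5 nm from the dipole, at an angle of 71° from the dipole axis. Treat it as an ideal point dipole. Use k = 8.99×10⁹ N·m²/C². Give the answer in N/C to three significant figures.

E ≈ 515 N/C

At angle θ the dipole field magnitude is E = (kp/r³)·√(1 + 3cos²θ).
kp/r³ = (8.99×10⁹)(3.70×10⁻³¹) / (1.95×10⁻⁸)³ = 448.6 N/C.
√(1 + 3cos²71°) = √(1 + 3·0.1060) = √1.3180 ≈ 1.1480.
E ≈ 448.6 × 1.148 = 515.0 N/C.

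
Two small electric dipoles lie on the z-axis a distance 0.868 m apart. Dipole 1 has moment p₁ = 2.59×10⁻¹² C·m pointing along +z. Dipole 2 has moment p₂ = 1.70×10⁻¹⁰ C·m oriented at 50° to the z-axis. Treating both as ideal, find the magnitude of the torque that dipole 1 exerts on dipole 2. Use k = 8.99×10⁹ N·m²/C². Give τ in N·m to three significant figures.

τ ≈ 9.27×10⁻¹² N·m

The second dipole sits on the axis of the first, so the field there is axial: E₁ = 2kp₁/r³ along +z.
E₁ = 2(8.99×10⁹)(2.59×10⁻¹²)/(0.868)³ = 0.07121 N/C.
Torque on the second dipole: τ = p₂ E₁ sinθ.
τ = (1.70×10⁻¹⁰)(0.07121)·sin50° = 9.273×10⁻¹² N·m.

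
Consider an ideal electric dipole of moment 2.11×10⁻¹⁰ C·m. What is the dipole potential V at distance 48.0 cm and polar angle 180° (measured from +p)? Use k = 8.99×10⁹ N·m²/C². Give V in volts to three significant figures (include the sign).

The dipole potential is V = kp cosθ / r².
V = (8.99×10⁹)(2.11×10⁻¹⁰)·cos180° / (0.480)² = -8.233 V.

V ≈ -8.23 V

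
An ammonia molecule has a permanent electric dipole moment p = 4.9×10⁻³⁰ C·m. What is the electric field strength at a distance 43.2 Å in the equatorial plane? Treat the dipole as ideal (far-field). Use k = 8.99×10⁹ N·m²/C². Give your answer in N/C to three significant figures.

On the perpendicular bisector E = kp/r³ (half the axial value at the same distance).
E = (8.99×10⁹)(4.90×10⁻³⁰) / (4.32×10⁻⁹)³ = 5.464×10⁵ N/C.

E ≈ 5.46×10⁵ N/C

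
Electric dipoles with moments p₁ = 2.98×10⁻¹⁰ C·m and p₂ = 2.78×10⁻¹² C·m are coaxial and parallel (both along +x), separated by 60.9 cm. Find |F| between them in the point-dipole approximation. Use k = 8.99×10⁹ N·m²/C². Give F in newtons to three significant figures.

F ≈ 3.25×10⁻¹⁰ N

On-axis field of dipole 1 at distance r: E = 2kp₁/r³. Force on dipole 2 is F = p₂·dE/dr (gradient along axis).
dE/dr = −6kp₁/r⁴, so |F| = 6kp₁p₂/r⁴ (attractive for aligned moments).
F = 6(8.99×10⁹)(2.98×10⁻¹⁰)(2.78×10⁻¹²)/(0.609)⁴ = 3.249×10⁻¹⁰ N.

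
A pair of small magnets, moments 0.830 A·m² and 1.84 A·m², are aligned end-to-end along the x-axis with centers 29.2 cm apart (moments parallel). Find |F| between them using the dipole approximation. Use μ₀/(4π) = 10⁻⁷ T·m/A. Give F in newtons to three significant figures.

On-axis B of dipole 1: B = (μ₀/4π)·2m₁/r³. Force on dipole 2: F = m₂·dB/dr.
dB/dr = −(μ₀/4π)·6m₁/r⁴, so |F| = (μ₀/4π)·6m₁m₂/r⁴.
F = 6(10⁻⁷)(0.830)(1.84)/(0.292)⁴ = 1.260×10⁻⁴ N.

F ≈ 1.26×10⁻⁴ N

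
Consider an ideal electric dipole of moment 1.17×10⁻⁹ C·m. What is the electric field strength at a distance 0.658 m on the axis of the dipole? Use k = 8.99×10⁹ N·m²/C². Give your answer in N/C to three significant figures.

E ≈ 73.8 N/C

On the dipole axis E = 2kp/r³.
E = 2·(8.99×10⁹)(1.17×10⁻⁹) / (0.658)³ = 73.84 N/C.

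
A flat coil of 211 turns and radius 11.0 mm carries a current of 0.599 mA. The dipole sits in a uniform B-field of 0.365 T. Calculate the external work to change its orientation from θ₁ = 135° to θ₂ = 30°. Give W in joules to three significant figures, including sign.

W ≈ -2.76×10⁻⁵ J

m = NIA = NIπa² = 211·(5.99×10⁻⁴)·π·(0.0110)² = 4.804×10⁻⁵ A·m².
W_ext = ΔU = −mB cosθ₂ + mB cosθ₁ = mB(cosθ₁ − cosθ₂).
W = (4.804×10⁻⁵)(0.365)·(cos135° − cos30°) = (1.753×10⁻⁵)·(-1.5731) = -2.758×10⁻⁵ J.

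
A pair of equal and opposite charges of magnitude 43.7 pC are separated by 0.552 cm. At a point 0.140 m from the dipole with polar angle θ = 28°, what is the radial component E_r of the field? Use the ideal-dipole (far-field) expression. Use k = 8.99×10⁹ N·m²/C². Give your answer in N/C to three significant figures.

Dipole moment p = qd = (4.37×10⁻¹¹ C)(0.00552 m) = 2.412×10⁻¹³ C·m.
For a dipole, E_r = (2kp cosθ)/r³.
kp/r³ = (8.99×10⁹)(2.412×10⁻¹³)/(0.140)³ = 0.7902 N/C.
E_r = 2·0.7902·cos28° = 1.395 N/C.

E_r ≈ 1.40 N/C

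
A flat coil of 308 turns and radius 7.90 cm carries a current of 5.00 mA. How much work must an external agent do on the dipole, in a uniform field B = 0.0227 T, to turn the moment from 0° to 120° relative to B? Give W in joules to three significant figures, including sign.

m = NIA = NIπa² = 308·(0.00500)·π·(0.0790)² = 0.03019 A·m².
W_ext = ΔU = −mB cosθ₂ + mB cosθ₁ = mB(cosθ₁ − cosθ₂).
W = (0.03019)(0.0227)·(cos0° − cos120°) = (6.853×10⁻⁴)·(+1.5000) = 0.001028 J.

W ≈ 0.00103 J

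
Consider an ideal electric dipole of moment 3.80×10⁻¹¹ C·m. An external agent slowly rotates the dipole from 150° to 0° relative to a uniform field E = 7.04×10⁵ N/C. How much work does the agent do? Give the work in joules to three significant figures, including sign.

W ≈ -4.99×10⁻⁵ J

W_ext = ΔU = U(θ₂) − U(θ₁) = −pE cosθ₂ − (−pE cosθ₁) = pE(cosθ₁ − cosθ₂).
W = (3.80×10⁻¹¹)(7.04×10⁵)·(cos150° − cos0°) = (2.675×10⁻⁵)·(-1.8660) = -4.992×10⁻⁵ J.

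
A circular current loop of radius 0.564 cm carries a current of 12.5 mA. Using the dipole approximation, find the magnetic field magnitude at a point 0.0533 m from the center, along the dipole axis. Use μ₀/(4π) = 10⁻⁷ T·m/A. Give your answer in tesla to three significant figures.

Magnetic moment m = IA = Iπa² = (0.0125)·π·(0.00564)² = 1.249×10⁻⁶ A·m².
On axis B = (μ₀/4π)·2m/r³.
B = 2·(10⁻⁷)·(1.249×10⁻⁶) / (0.0533)³ = 1.650×10⁻⁹ T.

B ≈ 1.65×10⁻⁹ T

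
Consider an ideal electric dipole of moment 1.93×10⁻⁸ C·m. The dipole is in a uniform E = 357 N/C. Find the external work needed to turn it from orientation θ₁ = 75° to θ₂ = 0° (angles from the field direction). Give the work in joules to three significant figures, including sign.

W ≈ -5.11×10⁻⁶ J

W_ext = ΔU = U(θ₂) − U(θ₁) = −pE cosθ₂ − (−pE cosθ₁) = pE(cosθ₁ − cosθ₂).
W = (1.93×10⁻⁸)(357)·(cos75° − cos0°) = (6.890×10⁻⁶)·(-0.7412) = -5.107×10⁻⁶ J.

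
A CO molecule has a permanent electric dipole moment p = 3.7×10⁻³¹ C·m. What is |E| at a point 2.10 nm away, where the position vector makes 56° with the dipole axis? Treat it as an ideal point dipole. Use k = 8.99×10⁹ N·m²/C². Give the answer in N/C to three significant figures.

E ≈ 5.00×10⁵ N/C

At angle θ the dipole field magnitude is E = (kp/r³)·√(1 + 3cos²θ).
kp/r³ = (8.99×10⁹)(3.70×10⁻³¹) / (2.10×10⁻⁹)³ = 3.592×10⁵ N/C.
√(1 + 3cos²56°) = √(1 + 3·0.3127) = √1.9381 ≈ 1.3922.
E ≈ 3.592×10⁵ × 1.392 = 5.000×10⁵ N/C.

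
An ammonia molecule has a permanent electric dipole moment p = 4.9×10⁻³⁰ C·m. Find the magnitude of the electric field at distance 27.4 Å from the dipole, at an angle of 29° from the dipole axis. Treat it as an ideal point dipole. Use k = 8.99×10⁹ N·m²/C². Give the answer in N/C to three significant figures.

At angle θ the dipole field magnitude is E = (kp/r³)·√(1 + 3cos²θ).
kp/r³ = (8.99×10⁹)(4.90×10⁻³⁰) / (2.74×10⁻⁹)³ = 2.141×10⁶ N/C.
√(1 + 3cos²29°) = √(1 + 3·0.7650) = √3.2949 ≈ 1.8152.
E ≈ 2.141×10⁶ × 1.815 = 3.887×10⁶ N/C.

E ≈ 3.89×10⁶ N/C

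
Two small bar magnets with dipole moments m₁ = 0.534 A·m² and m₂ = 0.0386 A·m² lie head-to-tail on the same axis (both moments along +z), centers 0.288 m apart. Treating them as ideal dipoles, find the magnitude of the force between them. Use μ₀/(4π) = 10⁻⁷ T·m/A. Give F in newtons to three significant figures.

On-axis B of dipole 1: B = (μ₀/4π)·2m₁/r³. Force on dipole 2: F = m₂·dB/dr.
dB/dr = −(μ₀/4π)·6m₁/r⁴, so |F| = (μ₀/4π)·6m₁m₂/r⁴.
F = 6(10⁻⁷)(0.534)(0.0386)/(0.288)⁴ = 1.798×10⁻⁶ N.

F ≈ 1.80×10⁻⁶ N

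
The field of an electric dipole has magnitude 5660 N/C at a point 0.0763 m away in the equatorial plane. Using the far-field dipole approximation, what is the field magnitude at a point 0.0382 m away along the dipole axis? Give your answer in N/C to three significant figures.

Dipole fields scale as 1/r³ in the far field.
The axial field is twice the equatorial field at the same r, so the geometry factor is 2/1.
E₂ = E₁ · (2/1) · (r₁/r₂)³ = 5660 · 2 · (0.0763/0.0382)³.
(r₁/r₂)³ = (1.997)³ = 7.969.
E₂ ≈ 9.020×10⁴ N/C.

E ≈ 9.02×10⁴ N/C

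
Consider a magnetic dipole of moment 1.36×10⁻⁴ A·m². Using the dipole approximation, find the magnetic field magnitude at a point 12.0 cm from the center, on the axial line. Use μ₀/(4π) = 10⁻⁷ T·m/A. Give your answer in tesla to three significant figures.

B ≈ 1.57×10⁻⁸ T

On axis B = (μ₀/4π)·2m/r³.
B = 2·(10⁻⁷)·(1.36×10⁻⁴) / (0.120)³ = 1.574×10⁻⁸ T.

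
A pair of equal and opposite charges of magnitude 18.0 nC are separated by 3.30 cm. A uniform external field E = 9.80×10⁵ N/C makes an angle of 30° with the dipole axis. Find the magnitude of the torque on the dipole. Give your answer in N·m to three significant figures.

τ ≈ 2.91×10⁻⁴ N·m

Dipole moment p = qd = (1.80×10⁻⁸ C)(0.0330 m) = 5.94×10⁻¹⁰ C·m.
Torque on an electric dipole: τ = pE sinθ.
τ = (5.94×10⁻¹⁰)(9.80×10⁵)·sin30° = 2.911×10⁻⁴ N·m.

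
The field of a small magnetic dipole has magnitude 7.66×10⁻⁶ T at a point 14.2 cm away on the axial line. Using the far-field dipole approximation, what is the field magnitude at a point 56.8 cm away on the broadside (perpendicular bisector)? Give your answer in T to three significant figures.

B ≈ 5.98×10⁻⁸ T

Dipole fields scale as 1/r³ in the far field.
The axial field is twice the equatorial field at the same r, so the geometry factor is 1/2.
B₂ = B₁ · (1/2) · (r₁/r₂)³ = 7.66×10⁻⁶ · 0.5 · (14.2/56.8)³.
(r₁/r₂)³ = (0.25)³ = 0.01562.
B₂ ≈ 5.984×10⁻⁸ T.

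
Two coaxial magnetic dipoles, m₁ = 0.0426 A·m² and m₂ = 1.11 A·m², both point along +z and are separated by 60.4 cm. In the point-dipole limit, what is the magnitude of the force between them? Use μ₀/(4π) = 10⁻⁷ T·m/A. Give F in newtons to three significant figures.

F ≈ 2.13×10⁻⁷ N

On-axis B of dipole 1: B = (μ₀/4π)·2m₁/r³. Force on dipole 2: F = m₂·dB/dr.
dB/dr = −(μ₀/4π)·6m₁/r⁴, so |F| = (μ₀/4π)·6m₁m₂/r⁴.
F = 6(10⁻⁷)(0.0426)(1.11)/(0.604)⁴ = 2.132×10⁻⁷ N.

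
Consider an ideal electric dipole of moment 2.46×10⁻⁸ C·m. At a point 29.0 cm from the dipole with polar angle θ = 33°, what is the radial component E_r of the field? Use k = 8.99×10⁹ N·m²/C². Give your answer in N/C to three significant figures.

E_r ≈ 1.52×10⁴ N/C

For a dipole, E_r = (2kp cosθ)/r³.
kp/r³ = (8.99×10⁹)(2.46×10⁻⁸)/(0.290)³ = 9068 N/C.
E_r = 2·9068·cos33° = 1.521×10⁴ N/C.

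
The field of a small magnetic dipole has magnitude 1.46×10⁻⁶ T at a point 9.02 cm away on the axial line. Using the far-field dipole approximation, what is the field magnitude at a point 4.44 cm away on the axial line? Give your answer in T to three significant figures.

Dipole fields scale as 1/r³ in the far field; the geometry is the same at both points.
B₂ = B₁ · (r₁/r₂)³ = 1.46×10⁻⁶ · (9.02/4.44)³.
(r₁/r₂)³ = (2.032)³ = 8.384.
B₂ ≈ 1.224×10⁻⁵ T.

B ≈ 1.22×10⁻⁵ T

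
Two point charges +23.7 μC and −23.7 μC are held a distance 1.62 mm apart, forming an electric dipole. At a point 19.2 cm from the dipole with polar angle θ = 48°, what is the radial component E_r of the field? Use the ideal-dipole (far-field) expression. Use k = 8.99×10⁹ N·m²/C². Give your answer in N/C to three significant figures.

E_r ≈ 6.53×10⁴ N/C

Dipole moment p = qd = (2.37×10⁻⁵ C)(0.00162 m) = 3.839×10⁻⁸ C·m.
For a dipole, E_r = (2kp cosθ)/r³.
kp/r³ = (8.99×10⁹)(3.839×10⁻⁸)/(0.192)³ = 4.876×10⁴ N/C.
E_r = 2·4.876×10⁴·cos48° = 6.526×10⁴ N/C.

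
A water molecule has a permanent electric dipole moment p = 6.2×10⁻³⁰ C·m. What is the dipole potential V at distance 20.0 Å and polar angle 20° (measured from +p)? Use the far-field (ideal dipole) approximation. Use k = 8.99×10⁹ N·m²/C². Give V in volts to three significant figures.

The dipole potential is V = kp cosθ / r².
V = (8.99×10⁹)(6.20×10⁻³⁰)·cos20° / (2.00×10⁻⁹)² = 0.01309 V.

V ≈ 0.0131 V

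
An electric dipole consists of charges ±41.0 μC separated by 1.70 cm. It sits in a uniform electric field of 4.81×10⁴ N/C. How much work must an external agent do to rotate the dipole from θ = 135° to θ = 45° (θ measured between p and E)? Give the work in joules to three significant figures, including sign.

W ≈ -0.0474 J

Dipole moment p = qd = (4.10×10⁻⁵ C)(0.0170 m) = 6.97×10⁻⁷ C·m.
W_ext = ΔU = U(θ₂) − U(θ₁) = −pE cosθ₂ − (−pE cosθ₁) = pE(cosθ₁ − cosθ₂).
W = (6.97×10⁻⁷)(4.81×10⁴)·(cos135° − cos45°) = (0.03353)·(-1.4142) = -0.04741 J.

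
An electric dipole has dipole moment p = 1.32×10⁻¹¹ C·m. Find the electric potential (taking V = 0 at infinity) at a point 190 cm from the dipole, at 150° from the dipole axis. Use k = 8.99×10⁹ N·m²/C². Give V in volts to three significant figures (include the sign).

The dipole potential is V = kp cosθ / r².
V = (8.99×10⁹)(1.32×10⁻¹¹)·cos150° / (1.90)² = -0.02847 V.

V ≈ -0.0285 V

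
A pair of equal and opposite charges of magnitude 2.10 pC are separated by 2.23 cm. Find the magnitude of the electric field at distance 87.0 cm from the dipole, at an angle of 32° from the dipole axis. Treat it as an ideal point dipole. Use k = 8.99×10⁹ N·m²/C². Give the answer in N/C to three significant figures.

E ≈ 0.00114 N/C

Dipole moment p = qd = (2.10×10⁻¹² C)(0.0223 m) = 4.683×10⁻¹⁴ C·m.
At angle θ the dipole field magnitude is E = (kp/r³)·√(1 + 3cos²θ).
kp/r³ = (8.99×10⁹)(4.683×10⁻¹⁴) / (0.870)³ = 6.393×10⁻⁴ N/C.
√(1 + 3cos²32°) = √(1 + 3·0.7192) = √3.1576 ≈ 1.7770.
E ≈ 6.393×10⁻⁴ × 1.777 = 0.001136 N/C.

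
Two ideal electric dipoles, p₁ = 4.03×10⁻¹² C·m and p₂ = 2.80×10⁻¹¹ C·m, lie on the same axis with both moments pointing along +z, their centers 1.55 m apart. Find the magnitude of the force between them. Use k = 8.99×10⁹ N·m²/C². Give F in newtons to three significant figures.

F ≈ 1.05×10⁻¹² N

On-axis field of dipole 1 at distance r: E = 2kp₁/r³. Force on dipole 2 is F = p₂·dE/dr (gradient along axis).
dE/dr = −6kp₁/r⁴, so |F| = 6kp₁p₂/r⁴ (attractive for aligned moments).
F = 6(8.99×10⁹)(4.03×10⁻¹²)(2.80×10⁻¹¹)/(1.55)⁴ = 1.055×10⁻¹² N.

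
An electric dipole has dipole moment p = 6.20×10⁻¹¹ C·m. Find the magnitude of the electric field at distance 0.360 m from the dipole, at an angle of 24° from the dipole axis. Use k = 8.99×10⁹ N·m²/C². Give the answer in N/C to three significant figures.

E ≈ 22.4 N/C

At angle θ the dipole field magnitude is E = (kp/r³)·√(1 + 3cos²θ).
kp/r³ = (8.99×10⁹)(6.20×10⁻¹¹) / (0.360)³ = 11.95 N/C.
√(1 + 3cos²24°) = √(1 + 3·0.8346) = √3.5037 ≈ 1.8718.
E ≈ 11.95 × 1.872 = 22.36 N/C.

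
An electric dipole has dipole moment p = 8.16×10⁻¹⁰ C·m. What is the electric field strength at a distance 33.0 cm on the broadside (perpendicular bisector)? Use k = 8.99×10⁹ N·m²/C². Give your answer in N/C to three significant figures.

E ≈ 204 N/C

On the perpendicular bisector E = kp/r³ (half the axial value at the same distance).
E = (8.99×10⁹)(8.16×10⁻¹⁰) / (0.330)³ = 204.1 N/C.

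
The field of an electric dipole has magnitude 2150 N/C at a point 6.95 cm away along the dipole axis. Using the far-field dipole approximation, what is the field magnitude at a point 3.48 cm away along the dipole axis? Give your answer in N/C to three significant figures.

E ≈ 1.71×10⁴ N/C

Dipole fields scale as 1/r³ in the far field; the geometry is the same at both points.
E₂ = E₁ · (r₁/r₂)³ = 2150 · (6.95/3.48)³.
(r₁/r₂)³ = (1.997)³ = 7.966.
E₂ ≈ 1.713×10⁴ N/C.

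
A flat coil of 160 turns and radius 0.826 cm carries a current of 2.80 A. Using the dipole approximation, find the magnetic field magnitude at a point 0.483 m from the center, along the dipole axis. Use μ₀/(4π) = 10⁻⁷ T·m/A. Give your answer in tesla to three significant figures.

m = NIA = NIπa² = 160·(2.80)·π·(0.00826)² = 0.09603 A·m².
On axis B = (μ₀/4π)·2m/r³.
B = 2·(10⁻⁷)·(0.09603) / (0.483)³ = 1.704×10⁻⁷ T.

B ≈ 1.70×10⁻⁷ T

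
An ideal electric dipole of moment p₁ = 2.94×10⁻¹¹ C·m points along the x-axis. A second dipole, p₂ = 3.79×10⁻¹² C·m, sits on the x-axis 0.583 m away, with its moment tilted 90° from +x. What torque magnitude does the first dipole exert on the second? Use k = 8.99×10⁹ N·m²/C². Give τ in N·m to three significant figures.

The second dipole sits on the axis of the first, so the field there is axial: E₁ = 2kp₁/r³ along +x.
E₁ = 2(8.99×10⁹)(2.94×10⁻¹¹)/(0.583)³ = 2.668 N/C.
Torque on the second dipole: τ = p₂ E₁ sinθ.
τ = (3.79×10⁻¹²)(2.668)·sin90° = 1.011×10⁻¹¹ N·m.

τ ≈ 1.01×10⁻¹¹ N·m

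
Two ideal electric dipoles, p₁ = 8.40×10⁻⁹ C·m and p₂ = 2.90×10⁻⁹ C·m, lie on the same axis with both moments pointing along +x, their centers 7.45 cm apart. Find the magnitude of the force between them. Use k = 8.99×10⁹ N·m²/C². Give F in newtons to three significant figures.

On-axis field of dipole 1 at distance r: E = 2kp₁/r³. Force on dipole 2 is F = p₂·dE/dr (gradient along axis).
dE/dr = −6kp₁/r⁴, so |F| = 6kp₁p₂/r⁴ (attractive for aligned moments).
F = 6(8.99×10⁹)(8.40×10⁻⁹)(2.90×10⁻⁹)/(0.0745)⁴ = 0.04265 N.

F ≈ 0.0427 N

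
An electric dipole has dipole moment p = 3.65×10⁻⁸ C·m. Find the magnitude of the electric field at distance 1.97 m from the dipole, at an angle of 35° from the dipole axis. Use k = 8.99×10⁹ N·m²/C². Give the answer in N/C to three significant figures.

At angle θ the dipole field magnitude is E = (kp/r³)·√(1 + 3cos²θ).
kp/r³ = (8.99×10⁹)(3.65×10⁻⁸) / (1.97)³ = 42.92 N/C.
√(1 + 3cos²35°) = √(1 + 3·0.6710) = √3.0130 ≈ 1.7358.
E ≈ 42.92 × 1.736 = 74.50 N/C.

E ≈ 74.5 N/C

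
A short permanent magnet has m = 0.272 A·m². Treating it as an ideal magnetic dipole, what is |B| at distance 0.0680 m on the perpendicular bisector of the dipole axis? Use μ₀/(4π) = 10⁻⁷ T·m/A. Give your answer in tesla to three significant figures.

In the equatorial plane B = (μ₀/4π)·m/r³ (half the axial value).
B = (10⁻⁷)·(0.272) / (0.0680)³ = 8.651×10⁻⁵ T.

B ≈ 8.65×10⁻⁵ T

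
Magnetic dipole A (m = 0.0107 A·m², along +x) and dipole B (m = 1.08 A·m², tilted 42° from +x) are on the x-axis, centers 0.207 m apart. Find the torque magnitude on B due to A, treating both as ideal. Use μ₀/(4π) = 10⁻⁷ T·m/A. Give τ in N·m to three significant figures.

Dipole B is on the axis of dipole A, so B₁ there is axial: B₁ = (μ₀/4π)·2m₁/r³ along +x.
B₁ = 2(10⁻⁷)(0.0107)/(0.207)³ = 2.413×10⁻⁷ T.
τ = m₂ B₁ sinθ.
τ = (1.08)(2.413×10⁻⁷)·sin42° = 1.744×10⁻⁷ N·m.

τ ≈ 1.74×10⁻⁷ N·m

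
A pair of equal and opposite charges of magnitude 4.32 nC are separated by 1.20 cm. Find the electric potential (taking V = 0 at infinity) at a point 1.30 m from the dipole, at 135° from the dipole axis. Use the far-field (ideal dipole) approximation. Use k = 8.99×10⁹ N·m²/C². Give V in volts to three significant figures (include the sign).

Dipole moment p = qd = (4.32×10⁻⁹ C)(0.0120 m) = 5.184×10⁻¹¹ C·m.
The dipole potential is V = kp cosθ / r².
V = (8.99×10⁹)(5.184×10⁻¹¹)·cos135° / (1.30)² = -0.1950 V.

V ≈ -0.195 V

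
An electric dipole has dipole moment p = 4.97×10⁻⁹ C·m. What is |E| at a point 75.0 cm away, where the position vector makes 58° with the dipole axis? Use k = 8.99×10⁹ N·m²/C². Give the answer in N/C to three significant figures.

E ≈ 144 N/C

At angle θ the dipole field magnitude is E = (kp/r³)·√(1 + 3cos²θ).
kp/r³ = (8.99×10⁹)(4.97×10⁻⁹) / (0.750)³ = 105.9 N/C.
√(1 + 3cos²58°) = √(1 + 3·0.2808) = √1.8424 ≈ 1.3574.
E ≈ 105.9 × 1.357 = 143.8 N/C.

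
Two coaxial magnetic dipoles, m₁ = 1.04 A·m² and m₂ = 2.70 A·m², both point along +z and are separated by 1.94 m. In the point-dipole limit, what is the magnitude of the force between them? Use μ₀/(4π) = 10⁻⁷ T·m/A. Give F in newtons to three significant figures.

F ≈ 1.19×10⁻⁷ N

On-axis B of dipole 1: B = (μ₀/4π)·2m₁/r³. Force on dipole 2: F = m₂·dB/dr.
dB/dr = −(μ₀/4π)·6m₁/r⁴, so |F| = (μ₀/4π)·6m₁m₂/r⁴.
F = 6(10⁻⁷)(1.04)(2.70)/(1.94)⁴ = 1.189×10⁻⁷ N.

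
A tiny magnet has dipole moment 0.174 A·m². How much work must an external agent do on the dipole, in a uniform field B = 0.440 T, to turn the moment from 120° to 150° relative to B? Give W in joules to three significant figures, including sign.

W_ext = ΔU = −mB cosθ₂ + mB cosθ₁ = mB(cosθ₁ − cosθ₂).
W = (0.174)(0.440)·(cos120° − cos150°) = (0.07656)·(+0.3660) = 0.02802 J.

W ≈ 0.0280 J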